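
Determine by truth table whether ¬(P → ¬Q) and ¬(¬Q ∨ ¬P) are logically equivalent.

equivalent

P | Q || φ | ψ
0 | 0 || 0 | 0
0 | 1 || 0 | 0
1 | 0 || 0 | 0
1 | 1 || 1 | 1
The columns for φ and ψ agree on every row, so they are logically equivalent.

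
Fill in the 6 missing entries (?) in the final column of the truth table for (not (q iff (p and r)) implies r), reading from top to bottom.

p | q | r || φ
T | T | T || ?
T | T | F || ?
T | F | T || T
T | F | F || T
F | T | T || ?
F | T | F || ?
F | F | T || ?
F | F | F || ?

Row p=T, q=T, r=T: not (q iff (p and r)) = F, so the formula = T.
Row p=T, q=T, r=F: not (q iff (p and r)) = T, so the formula = F.
Row p=F, q=T, r=T: not (q iff (p and r)) = T, so the formula = T.
Row p=F, q=T, r=F: not (q iff (p and r)) = T, so the formula = F.
Row p=F, q=F, r=T: not (q iff (p and r)) = F, so the formula = T.
Row p=F, q=F, r=F: not (q iff (p and r)) = F, so the formula = T.

T, F, T, F, T, T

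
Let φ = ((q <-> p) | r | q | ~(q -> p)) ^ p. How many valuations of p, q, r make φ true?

5

  p   |   q   |   r   | (q <-> p) | (q -> p) | ~(q -> p) |   φ  
----- | ----- | ----- | --------- | -------- | --------- | -----
False | False | False |    True   |   True   |   False   |  True
False | False |  True |    True   |   True   |   False   |  True
False |  True | False |   False   |  False   |    True   |  True
False |  True |  True |   False   |  False   |    True   |  True
 True | False | False |   False   |   True   |   False   |  True
 True | False |  True |   False   |   True   |   False   | False
 True |  True | False |    True   |   True   |   False   | False
 True |  True |  True |    True   |   True   |   False   | False
The formula is true on 5 of the 8 rows.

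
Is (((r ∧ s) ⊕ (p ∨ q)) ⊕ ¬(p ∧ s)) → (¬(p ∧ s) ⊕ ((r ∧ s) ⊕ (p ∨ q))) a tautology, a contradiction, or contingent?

tautology

p | q | r | s | φ
- | - | - | - | -
T | T | T | T | T
T | T | T | F | T
T | T | F | T | T
T | T | F | F | T
T | F | T | T | T
T | F | T | F | T
T | F | F | T | T
T | F | F | F | T
F | T | T | T | T
F | T | T | F | T
F | T | F | T | T
F | T | F | F | T
F | F | T | T | T
F | F | T | F | T
F | F | F | T | T
F | F | F | F | T
Every row is T, so the formula is a tautology.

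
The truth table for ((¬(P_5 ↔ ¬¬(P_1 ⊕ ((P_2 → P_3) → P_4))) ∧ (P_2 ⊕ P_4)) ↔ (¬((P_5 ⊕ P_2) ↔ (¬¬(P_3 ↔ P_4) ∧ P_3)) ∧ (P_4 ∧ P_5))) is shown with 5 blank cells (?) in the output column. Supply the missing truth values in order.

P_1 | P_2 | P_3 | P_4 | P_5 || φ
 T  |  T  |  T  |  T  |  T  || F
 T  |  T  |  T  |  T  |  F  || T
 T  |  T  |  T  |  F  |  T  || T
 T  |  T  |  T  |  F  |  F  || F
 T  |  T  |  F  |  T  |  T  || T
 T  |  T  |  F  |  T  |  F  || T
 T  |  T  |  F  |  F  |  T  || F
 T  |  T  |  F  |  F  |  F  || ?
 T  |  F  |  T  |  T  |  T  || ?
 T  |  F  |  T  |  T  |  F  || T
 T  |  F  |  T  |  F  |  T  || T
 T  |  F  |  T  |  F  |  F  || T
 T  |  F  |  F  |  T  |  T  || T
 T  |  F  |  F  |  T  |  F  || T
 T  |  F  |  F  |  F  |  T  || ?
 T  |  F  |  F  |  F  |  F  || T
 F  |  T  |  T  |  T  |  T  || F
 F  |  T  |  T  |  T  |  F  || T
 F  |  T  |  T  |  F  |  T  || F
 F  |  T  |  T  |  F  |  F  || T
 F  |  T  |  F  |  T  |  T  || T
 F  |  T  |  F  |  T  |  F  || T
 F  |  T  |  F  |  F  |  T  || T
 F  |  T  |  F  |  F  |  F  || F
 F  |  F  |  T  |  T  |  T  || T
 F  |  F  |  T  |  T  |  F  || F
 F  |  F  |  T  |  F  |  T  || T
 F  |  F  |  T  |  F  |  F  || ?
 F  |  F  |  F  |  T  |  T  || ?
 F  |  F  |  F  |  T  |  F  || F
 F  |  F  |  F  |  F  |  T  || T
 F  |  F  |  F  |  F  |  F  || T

T, F, T, T, F

Row P_1=T, P_2=T, P_3=F, P_4=F, P_5=F: (¬(P_5 ↔ ¬¬(P_1 ⊕ ((P_2 → P_3) → P_4))) ∧ (P_2 ⊕ P_4)) = F, (¬((P_5 ⊕ P_2) ↔ (¬¬(P_3 ↔ P_4) ∧ P_3)) ∧ (P_4 ∧ P_5)) = F, so the formula = T.
Row P_1=T, P_2=F, P_3=T, P_4=T, P_5=T: (¬(P_5 ↔ ¬¬(P_1 ⊕ ((P_2 → P_3) → P_4))) ∧ (P_2 ⊕ P_4)) = T, (¬((P_5 ⊕ P_2) ↔ (¬¬(P_3 ↔ P_4) ∧ P_3)) ∧ (P_4 ∧ P_5)) = F, so the formula = F.
Row P_1=T, P_2=F, P_3=F, P_4=F, P_5=T: (¬(P_5 ↔ ¬¬(P_1 ⊕ ((P_2 → P_3) → P_4))) ∧ (P_2 ⊕ P_4)) = F, (¬((P_5 ⊕ P_2) ↔ (¬¬(P_3 ↔ P_4) ∧ P_3)) ∧ (P_4 ∧ P_5)) = F, so the formula = T.
Row P_1=F, P_2=F, P_3=T, P_4=F, P_5=F: (¬(P_5 ↔ ¬¬(P_1 ⊕ ((P_2 → P_3) → P_4))) ∧ (P_2 ⊕ P_4)) = F, (¬((P_5 ⊕ P_2) ↔ (¬¬(P_3 ↔ P_4) ∧ P_3)) ∧ (P_4 ∧ P_5)) = F, so the formula = T.
Row P_1=F, P_2=F, P_3=F, P_4=T, P_5=T: (¬(P_5 ↔ ¬¬(P_1 ⊕ ((P_2 → P_3) → P_4))) ∧ (P_2 ⊕ P_4)) = F, (¬((P_5 ⊕ P_2) ↔ (¬¬(P_3 ↔ P_4) ∧ P_3)) ∧ (P_4 ∧ P_5)) = T, so the formula = F.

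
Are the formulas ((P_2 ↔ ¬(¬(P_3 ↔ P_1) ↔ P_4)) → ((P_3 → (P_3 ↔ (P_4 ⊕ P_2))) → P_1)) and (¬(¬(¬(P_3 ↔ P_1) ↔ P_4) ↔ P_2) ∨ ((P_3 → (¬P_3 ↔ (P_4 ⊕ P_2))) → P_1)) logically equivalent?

not equivalent

P_1  P_2  P_3  P_4  |  φ  ψ
 F    F    F    F   |  F  F
 F    F    F    T   |  T  T
 F    F    T    F   |  T  T
 F    F    T    T   |  F  T
 F    T    F    F   |  T  T
 F    T    F    T   |  F  F
 F    T    T    F   |  F  T
 F    T    T    T   |  T  T
 T    F    F    F   |  T  T
 T    F    F    T   |  T  T
 T    F    T    F   |  T  T
 T    F    T    T   |  T  T
 T    T    F    F   |  T  T
 T    T    F    T   |  T  T
 T    T    T    F   |  T  T
 T    T    T    T   |  T  T
The columns differ at P_1=F, P_2=F, P_3=T, P_4=T (φ=F, ψ=T), so they are not equivalent.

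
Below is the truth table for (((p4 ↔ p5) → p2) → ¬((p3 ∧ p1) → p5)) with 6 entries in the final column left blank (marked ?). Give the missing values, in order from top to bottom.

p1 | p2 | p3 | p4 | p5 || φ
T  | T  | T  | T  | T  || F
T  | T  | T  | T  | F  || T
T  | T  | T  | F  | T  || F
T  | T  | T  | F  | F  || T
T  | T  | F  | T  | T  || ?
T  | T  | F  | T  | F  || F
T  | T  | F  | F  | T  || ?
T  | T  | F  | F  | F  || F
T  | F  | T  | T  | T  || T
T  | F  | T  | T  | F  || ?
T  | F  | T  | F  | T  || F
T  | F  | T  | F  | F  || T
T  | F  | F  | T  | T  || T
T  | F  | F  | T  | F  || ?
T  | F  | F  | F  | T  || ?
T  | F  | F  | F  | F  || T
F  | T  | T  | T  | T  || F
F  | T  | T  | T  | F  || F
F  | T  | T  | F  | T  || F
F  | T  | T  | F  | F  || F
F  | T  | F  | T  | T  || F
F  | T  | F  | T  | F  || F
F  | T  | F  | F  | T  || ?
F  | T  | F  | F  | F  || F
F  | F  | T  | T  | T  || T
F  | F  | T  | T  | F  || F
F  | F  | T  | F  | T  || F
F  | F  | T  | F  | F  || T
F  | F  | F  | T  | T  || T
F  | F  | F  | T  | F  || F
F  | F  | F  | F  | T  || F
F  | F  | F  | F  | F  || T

F, F, T, F, F, F

Row p1=T, p2=T, p3=F, p4=T, p5=T: ((p4 ↔ p5) → p2) = T, ¬((p3 ∧ p1) → p5) = F, so the formula = F.
Row p1=T, p2=T, p3=F, p4=F, p5=T: ((p4 ↔ p5) → p2) = T, ¬((p3 ∧ p1) → p5) = F, so the formula = F.
Row p1=T, p2=F, p3=T, p4=T, p5=F: ((p4 ↔ p5) → p2) = T, ¬((p3 ∧ p1) → p5) = T, so the formula = T.
Row p1=T, p2=F, p3=F, p4=T, p5=F: ((p4 ↔ p5) → p2) = T, ¬((p3 ∧ p1) → p5) = F, so the formula = F.
Row p1=T, p2=F, p3=F, p4=F, p5=T: ((p4 ↔ p5) → p2) = T, ¬((p3 ∧ p1) → p5) = F, so the formula = F.
Row p1=F, p2=T, p3=F, p4=F, p5=T: ((p4 ↔ p5) → p2) = T, ¬((p3 ∧ p1) → p5) = F, so the formula = F.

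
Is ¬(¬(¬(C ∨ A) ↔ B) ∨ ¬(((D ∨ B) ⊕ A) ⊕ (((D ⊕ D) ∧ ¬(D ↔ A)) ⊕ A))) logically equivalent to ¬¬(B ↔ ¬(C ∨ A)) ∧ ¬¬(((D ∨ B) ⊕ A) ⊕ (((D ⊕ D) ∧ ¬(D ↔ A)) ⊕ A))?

equivalent

A | B | C | D || φ | ψ
T | T | T | T || F | F
T | T | T | F || F | F
T | T | F | T || F | F
T | T | F | F || F | F
T | F | T | T || T | T
T | F | T | F || F | F
T | F | F | T || T | T
T | F | F | F || F | F
F | T | T | T || F | F
F | T | T | F || F | F
F | T | F | T || T | T
F | T | F | F || T | T
F | F | T | T || T | T
F | F | T | F || F | F
F | F | F | T || F | F
F | F | F | F || F | F
The columns for φ and ψ agree on every row, so they are logically equivalent.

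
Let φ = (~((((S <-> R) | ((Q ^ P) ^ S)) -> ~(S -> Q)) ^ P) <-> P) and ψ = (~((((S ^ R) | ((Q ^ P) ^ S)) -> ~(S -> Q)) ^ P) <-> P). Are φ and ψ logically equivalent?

P | Q | R | S | φ | ψ
- | - | - | - | - | -
0 | 0 | 0 | 0 | 0 | 1
0 | 0 | 0 | 1 | 1 | 1
0 | 0 | 1 | 0 | 1 | 0
0 | 0 | 1 | 1 | 1 | 1
0 | 1 | 0 | 0 | 0 | 0
0 | 1 | 0 | 1 | 1 | 0
0 | 1 | 1 | 0 | 0 | 0
0 | 1 | 1 | 1 | 0 | 1
1 | 0 | 0 | 0 | 0 | 0
1 | 0 | 0 | 1 | 1 | 1
1 | 0 | 1 | 0 | 0 | 0
1 | 0 | 1 | 1 | 1 | 1
1 | 1 | 0 | 0 | 0 | 1
1 | 1 | 0 | 1 | 0 | 0
1 | 1 | 1 | 0 | 1 | 0
1 | 1 | 1 | 1 | 0 | 0
The columns differ at P=0, Q=0, R=0, S=0 (φ=0, ψ=1), so they are not equivalent.

not equivalent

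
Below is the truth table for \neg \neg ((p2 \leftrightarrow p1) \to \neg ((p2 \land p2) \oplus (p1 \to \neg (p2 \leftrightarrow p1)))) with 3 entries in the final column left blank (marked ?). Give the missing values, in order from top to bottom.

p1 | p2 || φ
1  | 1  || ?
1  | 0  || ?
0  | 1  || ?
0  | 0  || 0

Row 1: ((p2 \leftrightarrow p1) \to \neg ((p2 \land p2) \oplus (p1 \to \neg (p2 \leftrightarrow p1)))) = 0, \neg ((p2 \leftrightarrow p1) \to \neg ((p2 \land p2) \oplus (p1 \to \neg (p2 \leftrightarrow p1)))) = 1, so the formula = 0.
Row 2: ((p2 \leftrightarrow p1) \to \neg ((p2 \land p2) \oplus (p1 \to \neg (p2 \leftrightarrow p1)))) = 1, \neg ((p2 \leftrightarrow p1) \to \neg ((p2 \land p2) \oplus (p1 \to \neg (p2 \leftrightarrow p1)))) = 0, so the formula = 1.
Row 3: ((p2 \leftrightarrow p1) \to \neg ((p2 \land p2) \oplus (p1 \to \neg (p2 \leftrightarrow p1)))) = 1, \neg ((p2 \leftrightarrow p1) \to \neg ((p2 \land p2) \oplus (p1 \to \neg (p2 \leftrightarrow p1)))) = 0, so the formula = 1.

0, 1, 1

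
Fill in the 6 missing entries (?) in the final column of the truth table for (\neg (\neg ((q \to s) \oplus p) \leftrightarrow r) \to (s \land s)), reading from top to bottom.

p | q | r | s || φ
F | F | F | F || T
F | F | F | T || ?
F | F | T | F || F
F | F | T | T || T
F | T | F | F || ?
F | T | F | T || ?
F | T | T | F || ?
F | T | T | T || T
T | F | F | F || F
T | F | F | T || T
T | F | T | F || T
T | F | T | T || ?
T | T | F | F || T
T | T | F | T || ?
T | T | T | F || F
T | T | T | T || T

Row p=F, q=F, r=F, s=T: \neg (\neg ((q \to s) \oplus p) \leftrightarrow r) = F, (s \land s) = T, so the formula = T.
Row p=F, q=T, r=F, s=F: \neg (\neg ((q \to s) \oplus p) \leftrightarrow r) = T, (s \land s) = F, so the formula = F.
Row p=F, q=T, r=F, s=T: \neg (\neg ((q \to s) \oplus p) \leftrightarrow r) = F, (s \land s) = T, so the formula = T.
Row p=F, q=T, r=T, s=F: \neg (\neg ((q \to s) \oplus p) \leftrightarrow r) = F, (s \land s) = F, so the formula = T.
Row p=T, q=F, r=T, s=T: \neg (\neg ((q \to s) \oplus p) \leftrightarrow r) = F, (s \land s) = T, so the formula = T.
Row p=T, q=T, r=F, s=T: \neg (\neg ((q \to s) \oplus p) \leftrightarrow r) = T, (s \land s) = T, so the formula = T.

T, F, T, T, T, T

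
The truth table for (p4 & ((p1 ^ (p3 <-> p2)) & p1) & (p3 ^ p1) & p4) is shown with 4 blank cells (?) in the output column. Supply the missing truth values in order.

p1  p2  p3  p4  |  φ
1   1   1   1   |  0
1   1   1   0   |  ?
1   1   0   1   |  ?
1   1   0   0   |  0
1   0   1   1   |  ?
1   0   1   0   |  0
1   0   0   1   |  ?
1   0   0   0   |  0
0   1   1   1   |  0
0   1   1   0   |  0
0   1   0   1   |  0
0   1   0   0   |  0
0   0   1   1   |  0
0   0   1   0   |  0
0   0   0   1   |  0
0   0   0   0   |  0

0, 1, 0, 0

Row p1=1, p2=1, p3=1, p4=0: ((p1 ^ (p3 <-> p2)) & p1) = 0, (p3 ^ p1) = 0, so the formula = 0.
Row p1=1, p2=1, p3=0, p4=1: ((p1 ^ (p3 <-> p2)) & p1) = 1, (p3 ^ p1) = 1, so the formula = 1.
Row p1=1, p2=0, p3=1, p4=1: ((p1 ^ (p3 <-> p2)) & p1) = 1, (p3 ^ p1) = 0, so the formula = 0.
Row p1=1, p2=0, p3=0, p4=1: ((p1 ^ (p3 <-> p2)) & p1) = 0, (p3 ^ p1) = 1, so the formula = 0.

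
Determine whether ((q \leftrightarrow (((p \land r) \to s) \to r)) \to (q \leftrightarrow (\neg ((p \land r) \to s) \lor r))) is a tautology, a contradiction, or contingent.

tautology

p | q | r | s || (p \land r) | ((p \land r) \to s) | (((p \land r) \to s) \to r) | \neg ((p \land r) \to s) | φ
T | T | T | T ||      T      |          T          |              T              |            F             | T
T | T | T | F ||      T      |          F          |              T              |            T             | T
T | T | F | T ||      F      |          T          |              F              |            F             | T
T | T | F | F ||      F      |          T          |              F              |            F             | T
T | F | T | T ||      T      |          T          |              T              |            F             | T
T | F | T | F ||      T      |          F          |              T              |            T             | T
T | F | F | T ||      F      |          T          |              F              |            F             | T
T | F | F | F ||      F      |          T          |              F              |            F             | T
F | T | T | T ||      F      |          T          |              T              |            F             | T
F | T | T | F ||      F      |          T          |              T              |            F             | T
F | T | F | T ||      F      |          T          |              F              |            F             | T
F | T | F | F ||      F      |          T          |              F              |            F             | T
F | F | T | T ||      F      |          T          |              T              |            F             | T
F | F | T | F ||      F      |          T          |              T              |            F             | T
F | F | F | T ||      F      |          T          |              F              |            F             | T
F | F | F | F ||      F      |          T          |              F              |            F             | T
Every row is T, so the formula is a tautology.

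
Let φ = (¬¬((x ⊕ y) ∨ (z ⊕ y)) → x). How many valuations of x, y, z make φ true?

5

x | y | z | (x ⊕ y) | (z ⊕ y) | ((x ⊕ y) ∨ (z ⊕ y)) | ¬((x ⊕ y) ∨ (z ⊕ y)) | ¬¬((x ⊕ y) ∨ (z ⊕ y)) | (¬¬((x ⊕ y) ∨ (z ⊕ y)) → x)
- | - | - | ------- | ------- | ------------------- | -------------------- | --------------------- | ---------------------------
T | T | T |    F    |    F    |          F          |          T           |           F           |              T             
T | T | F |    F    |    T    |          T          |          F           |           T           |              T             
T | F | T |    T    |    T    |          T          |          F           |           T           |              T             
T | F | F |    T    |    F    |          T          |          F           |           T           |              T             
F | T | T |    T    |    F    |          T          |          F           |           T           |              F             
F | T | F |    T    |    T    |          T          |          F           |           T           |              F             
F | F | T |    F    |    T    |          T          |          F           |           T           |              F             
F | F | F |    F    |    F    |          F          |          T           |           F           |              T             
The formula is true on 5 of the 8 rows.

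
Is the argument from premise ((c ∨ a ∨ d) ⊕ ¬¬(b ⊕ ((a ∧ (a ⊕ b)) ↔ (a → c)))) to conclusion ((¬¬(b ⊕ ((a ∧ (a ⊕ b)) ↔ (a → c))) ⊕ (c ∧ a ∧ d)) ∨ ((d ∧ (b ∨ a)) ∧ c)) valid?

a | b | c | d || φ | ψ
F | F | F | F || F | F
F | F | F | T || T | F
F | F | T | F || T | F
F | F | T | T || T | F
F | T | F | F || T | T
F | T | F | T || F | T
F | T | T | F || F | T
F | T | T | T || F | T
T | F | F | F || T | F
T | F | F | T || T | F
T | F | T | F || F | T
T | F | T | T || F | T
T | T | F | F || T | F
T | T | F | T || T | F
T | T | T | F || F | T
T | T | T | T || F | T
At a=F, b=F, c=F, d=T we have φ true but ψ false, so φ does not entail ψ.

no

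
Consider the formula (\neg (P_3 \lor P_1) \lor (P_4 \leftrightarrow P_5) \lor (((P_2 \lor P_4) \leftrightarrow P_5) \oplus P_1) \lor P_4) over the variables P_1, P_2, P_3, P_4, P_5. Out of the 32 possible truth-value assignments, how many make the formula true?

29

P_1 | P_2 | P_3 | P_4 | P_5 | φ
--- | --- | --- | --- | --- | -
 T  |  T  |  T  |  T  |  T  | T
 T  |  T  |  T  |  T  |  F  | T
 T  |  T  |  T  |  F  |  T  | F
 T  |  T  |  T  |  F  |  F  | T
 T  |  T  |  F  |  T  |  T  | T
 T  |  T  |  F  |  T  |  F  | T
 T  |  T  |  F  |  F  |  T  | F
 T  |  T  |  F  |  F  |  F  | T
 T  |  F  |  T  |  T  |  T  | T
 T  |  F  |  T  |  T  |  F  | T
 T  |  F  |  T  |  F  |  T  | T
 T  |  F  |  T  |  F  |  F  | T
 T  |  F  |  F  |  T  |  T  | T
 T  |  F  |  F  |  T  |  F  | T
 T  |  F  |  F  |  F  |  T  | T
 T  |  F  |  F  |  F  |  F  | T
 F  |  T  |  T  |  T  |  T  | T
 F  |  T  |  T  |  T  |  F  | T
 F  |  T  |  T  |  F  |  T  | T
 F  |  T  |  T  |  F  |  F  | T
 F  |  T  |  F  |  T  |  T  | T
 F  |  T  |  F  |  T  |  F  | T
 F  |  T  |  F  |  F  |  T  | T
 F  |  T  |  F  |  F  |  F  | T
 F  |  F  |  T  |  T  |  T  | T
 F  |  F  |  T  |  T  |  F  | T
 F  |  F  |  T  |  F  |  T  | F
 F  |  F  |  T  |  F  |  F  | T
 F  |  F  |  F  |  T  |  T  | T
 F  |  F  |  F  |  T  |  F  | T
 F  |  F  |  F  |  F  |  T  | T
 F  |  F  |  F  |  F  |  F  | T
The formula is true on 29 of the 32 rows.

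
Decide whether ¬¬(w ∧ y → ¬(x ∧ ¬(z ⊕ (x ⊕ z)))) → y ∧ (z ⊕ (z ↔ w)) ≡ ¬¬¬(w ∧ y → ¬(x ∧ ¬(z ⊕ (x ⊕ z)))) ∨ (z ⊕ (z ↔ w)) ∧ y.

x | y | z | w | φ | ψ
- | - | - | - | - | -
T | T | T | T | F | F
T | T | T | F | T | T
T | T | F | T | F | F
T | T | F | F | T | T
T | F | T | T | F | F
T | F | T | F | F | F
T | F | F | T | F | F
T | F | F | F | F | F
F | T | T | T | F | F
F | T | T | F | T | T
F | T | F | T | F | F
F | T | F | F | T | T
F | F | T | T | F | F
F | F | T | F | F | F
F | F | F | T | F | F
F | F | F | F | F | F
The columns for φ and ψ agree on every row, so they are logically equivalent.

equivalent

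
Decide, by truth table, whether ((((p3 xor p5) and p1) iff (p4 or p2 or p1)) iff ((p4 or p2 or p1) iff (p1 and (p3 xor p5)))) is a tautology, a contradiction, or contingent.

p1 | p2 | p3 | p4 | p5 | φ
-- | -- | -- | -- | -- | -
T  | T  | T  | T  | T  | T
T  | T  | T  | T  | F  | T
T  | T  | T  | F  | T  | T
T  | T  | T  | F  | F  | T
T  | T  | F  | T  | T  | T
T  | T  | F  | T  | F  | T
T  | T  | F  | F  | T  | T
T  | T  | F  | F  | F  | T
T  | F  | T  | T  | T  | T
T  | F  | T  | T  | F  | T
T  | F  | T  | F  | T  | T
T  | F  | T  | F  | F  | T
T  | F  | F  | T  | T  | T
T  | F  | F  | T  | F  | T
T  | F  | F  | F  | T  | T
T  | F  | F  | F  | F  | T
F  | T  | T  | T  | T  | T
F  | T  | T  | T  | F  | T
F  | T  | T  | F  | T  | T
F  | T  | T  | F  | F  | T
F  | T  | F  | T  | T  | T
F  | T  | F  | T  | F  | T
F  | T  | F  | F  | T  | T
F  | T  | F  | F  | F  | T
F  | F  | T  | T  | T  | T
F  | F  | T  | T  | F  | T
F  | F  | T  | F  | T  | T
F  | F  | T  | F  | F  | T
F  | F  | F  | T  | T  | T
F  | F  | F  | T  | F  | T
F  | F  | F  | F  | T  | T
F  | F  | F  | F  | F  | T
Every row is T, so the formula is a tautology.

tautology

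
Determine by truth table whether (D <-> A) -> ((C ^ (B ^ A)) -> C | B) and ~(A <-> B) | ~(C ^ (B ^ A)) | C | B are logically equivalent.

not equivalent

A | B | C | D | φ | ψ
- | - | - | - | - | -
F | F | F | F | T | T
F | F | F | T | T | T
F | F | T | F | T | T
F | F | T | T | T | T
F | T | F | F | T | T
F | T | F | T | T | T
F | T | T | F | T | T
F | T | T | T | T | T
T | F | F | F | T | T
T | F | F | T | F | T
T | F | T | F | T | T
T | F | T | T | T | T
T | T | F | F | T | T
T | T | F | T | T | T
T | T | T | F | T | T
T | T | T | T | T | T
The columns differ at A=T, B=F, C=F, D=T (φ=F, ψ=T), so they are not equivalent.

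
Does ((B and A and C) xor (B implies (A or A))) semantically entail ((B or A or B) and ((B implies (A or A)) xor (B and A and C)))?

no

  A      B      C    |    φ      ψ  
False  False  False  |   True  False
False  False   True  |   True  False
False   True  False  |  False  False
False   True   True  |  False  False
 True  False  False  |   True   True
 True  False   True  |   True   True
 True   True  False  |   True   True
 True   True   True  |  False  False
At A=False, B=False, C=False we have φ true but ψ false, so φ does not entail ψ.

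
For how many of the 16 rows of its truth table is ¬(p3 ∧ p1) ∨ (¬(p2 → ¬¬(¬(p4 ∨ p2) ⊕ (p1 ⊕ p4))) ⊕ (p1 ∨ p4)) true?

15

p1  p2  p3  p4  |  φ
T   T   T   T   |  F
T   T   T   F   |  T
T   T   F   T   |  T
T   T   F   F   |  T
T   F   T   T   |  T
T   F   T   F   |  T
T   F   F   T   |  T
T   F   F   F   |  T
F   T   T   T   |  T
F   T   T   F   |  T
F   T   F   T   |  T
F   T   F   F   |  T
F   F   T   T   |  T
F   F   T   F   |  T
F   F   F   T   |  T
F   F   F   F   |  T
The formula is true on 15 of the 16 rows.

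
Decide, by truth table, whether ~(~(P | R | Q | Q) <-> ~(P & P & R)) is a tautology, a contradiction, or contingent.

contingent

P  Q  R     (P | R | Q | Q)  ~(P | R | Q | Q)  (P & P & R)  ~(P & P & R)  φ
1  1  1            1                0               1            0        0
1  1  0            1                0               0            1        1
1  0  1            1                0               1            0        0
1  0  0            1                0               0            1        1
0  1  1            1                0               0            1        1
0  1  0            1                0               0            1        1
0  0  1            1                0               0            1        1
0  0  0            0                1               0            1        0
5 of 8 rows are 1, so the formula is contingent.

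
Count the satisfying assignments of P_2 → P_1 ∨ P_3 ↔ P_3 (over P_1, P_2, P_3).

5

P_1 | P_2 | P_3 | ((P_2 → (P_1 ∨ P_3)) ↔ P_3)
--- | --- | --- | ---------------------------
 1  |  1  |  1  |              1             
 1  |  1  |  0  |              0             
 1  |  0  |  1  |              1             
 1  |  0  |  0  |              0             
 0  |  1  |  1  |              1             
 0  |  1  |  0  |              1             
 0  |  0  |  1  |              1             
 0  |  0  |  0  |              0             
The formula is true on 5 of the 8 rows.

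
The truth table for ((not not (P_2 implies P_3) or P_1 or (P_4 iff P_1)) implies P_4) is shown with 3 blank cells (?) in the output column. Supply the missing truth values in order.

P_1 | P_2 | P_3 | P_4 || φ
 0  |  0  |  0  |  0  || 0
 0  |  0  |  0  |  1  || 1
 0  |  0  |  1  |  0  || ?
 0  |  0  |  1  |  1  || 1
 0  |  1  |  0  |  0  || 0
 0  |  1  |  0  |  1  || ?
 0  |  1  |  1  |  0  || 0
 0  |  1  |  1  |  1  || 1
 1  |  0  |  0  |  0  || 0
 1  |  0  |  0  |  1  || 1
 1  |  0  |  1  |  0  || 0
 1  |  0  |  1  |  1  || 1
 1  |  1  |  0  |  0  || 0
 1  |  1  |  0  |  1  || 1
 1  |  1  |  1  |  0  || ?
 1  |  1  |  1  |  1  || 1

Row P_1=0, P_2=0, P_3=1, P_4=0: (not not (P_2 implies P_3) or P_1 or (P_4 iff P_1)) = 1, so the formula = 0.
Row P_1=0, P_2=1, P_3=0, P_4=1: (not not (P_2 implies P_3) or P_1 or (P_4 iff P_1)) = 0, so the formula = 1.
Row P_1=1, P_2=1, P_3=1, P_4=0: (not not (P_2 implies P_3) or P_1 or (P_4 iff P_1)) = 1, so the formula = 0.

0, 1, 0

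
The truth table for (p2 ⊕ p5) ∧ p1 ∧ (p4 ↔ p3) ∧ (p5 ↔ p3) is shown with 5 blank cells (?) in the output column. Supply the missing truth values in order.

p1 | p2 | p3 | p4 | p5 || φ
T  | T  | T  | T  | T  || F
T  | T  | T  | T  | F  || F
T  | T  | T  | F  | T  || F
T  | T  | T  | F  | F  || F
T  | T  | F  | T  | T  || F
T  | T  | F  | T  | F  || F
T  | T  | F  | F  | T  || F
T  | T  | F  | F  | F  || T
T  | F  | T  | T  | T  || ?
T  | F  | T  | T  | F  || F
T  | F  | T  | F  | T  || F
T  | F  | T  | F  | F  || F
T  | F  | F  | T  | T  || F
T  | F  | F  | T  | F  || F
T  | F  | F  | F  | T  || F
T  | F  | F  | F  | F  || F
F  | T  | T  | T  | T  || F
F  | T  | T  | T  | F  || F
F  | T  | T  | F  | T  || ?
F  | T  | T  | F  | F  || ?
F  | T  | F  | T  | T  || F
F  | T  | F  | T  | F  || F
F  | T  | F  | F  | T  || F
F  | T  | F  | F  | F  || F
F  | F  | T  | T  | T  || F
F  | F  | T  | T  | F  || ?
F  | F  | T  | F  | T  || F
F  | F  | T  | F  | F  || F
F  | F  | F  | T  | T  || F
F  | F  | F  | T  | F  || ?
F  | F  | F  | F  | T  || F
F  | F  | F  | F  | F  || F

T, F, F, F, F

Row p1=T, p2=F, p3=T, p4=T, p5=T: (p2 ⊕ p5) = T, (p1 ∧ (p4 ↔ p3) ∧ (p5 ↔ p3)) = T, so the formula = T.
Row p1=F, p2=T, p3=T, p4=F, p5=T: (p2 ⊕ p5) = F, (p1 ∧ (p4 ↔ p3) ∧ (p5 ↔ p3)) = F, so the formula = F.
Row p1=F, p2=T, p3=T, p4=F, p5=F: (p2 ⊕ p5) = T, (p1 ∧ (p4 ↔ p3) ∧ (p5 ↔ p3)) = F, so the formula = F.
Row p1=F, p2=F, p3=T, p4=T, p5=F: (p2 ⊕ p5) = F, (p1 ∧ (p4 ↔ p3) ∧ (p5 ↔ p3)) = F, so the formula = F.
Row p1=F, p2=F, p3=F, p4=T, p5=F: (p2 ⊕ p5) = F, (p1 ∧ (p4 ↔ p3) ∧ (p5 ↔ p3)) = F, so the formula = F.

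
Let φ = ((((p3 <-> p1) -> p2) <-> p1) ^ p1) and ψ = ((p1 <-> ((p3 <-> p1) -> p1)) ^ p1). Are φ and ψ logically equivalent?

p1  p2  p3  |  φ  ψ
T   T   T   |  F  F
T   T   F   |  F  F
T   F   T   |  T  F
T   F   F   |  F  F
F   T   T   |  F  F
F   T   F   |  F  T
F   F   T   |  F  F
F   F   F   |  T  T
The columns differ at p1=T, p2=F, p3=T (φ=T, ψ=F), so they are not equivalent.

not equivalent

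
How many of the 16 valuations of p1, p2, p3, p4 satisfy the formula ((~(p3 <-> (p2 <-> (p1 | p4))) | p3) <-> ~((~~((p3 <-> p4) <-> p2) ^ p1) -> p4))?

4

p1  p2  p3  p4     (p1 | p4)  (p2 <-> (p1 | p4))  (p3 <-> (p2 <-> (p1 | p4)))  ~(p3 <-> (p2 <-> (p1 | p4)))  (p3 <-> p4)  ((p3 <-> p4) <-> p2)  ~((p3 <-> p4) <-> p2)  ~~((p3 <-> p4) <-> p2)  φ
F   F   F   F          F              T                        F                            T                     T                F                      T                      F             F
F   F   F   T          T              F                        T                            F                     F                T                      F                      T             T
F   F   T   F          F              T                        T                            F                     F                T                      F                      T             T
F   F   T   T          T              F                        F                            T                     T                F                      T                      F             F
F   T   F   F          F              F                        T                            F                     T                T                      F                      T             F
F   T   F   T          T              T                        F                            T                     F                F                      T                      F             F
F   T   T   F          F              F                        F                            T                     F                F                      T                      F             F
F   T   T   T          T              T                        T                            F                     T                T                      F                      T             F
T   F   F   F          T              F                        T                            F                     T                F                      T                      F             F
T   F   F   T          T              F                        T                            F                     F                T                      F                      T             T
T   F   T   F          T              F                        F                            T                     F                T                      F                      T             F
T   F   T   T          T              F                        F                            T                     T                F                      T                      F             F
T   T   F   F          T              T                        F                            T                     T                T                      F                      T             F
T   T   F   T          T              T                        F                            T                     F                F                      T                      F             F
T   T   T   F          T              T                        T                            F                     F                F                      T                      F             T
T   T   T   T          T              T                        T                            F                     T                T                      F                      T             F
The formula is true on 4 of the 16 rows.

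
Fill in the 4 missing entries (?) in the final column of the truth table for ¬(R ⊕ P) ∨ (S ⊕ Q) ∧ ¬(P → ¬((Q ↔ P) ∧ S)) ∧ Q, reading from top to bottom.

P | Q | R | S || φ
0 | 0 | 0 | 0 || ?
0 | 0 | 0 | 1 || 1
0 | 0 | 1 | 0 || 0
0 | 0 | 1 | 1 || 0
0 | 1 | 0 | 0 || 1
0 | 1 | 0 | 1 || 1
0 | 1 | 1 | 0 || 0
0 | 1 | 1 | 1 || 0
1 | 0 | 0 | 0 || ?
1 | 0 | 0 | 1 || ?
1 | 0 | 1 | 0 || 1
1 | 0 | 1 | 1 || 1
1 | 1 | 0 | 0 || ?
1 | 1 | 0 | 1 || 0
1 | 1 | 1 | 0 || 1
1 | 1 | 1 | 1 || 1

Row P=0, Q=0, R=0, S=0: ¬(R ⊕ P) = 1, ((S ⊕ Q) ∧ ¬(P → ¬((Q ↔ P) ∧ S)) ∧ Q) = 0, so the formula = 1.
Row P=1, Q=0, R=0, S=0: ¬(R ⊕ P) = 0, ((S ⊕ Q) ∧ ¬(P → ¬((Q ↔ P) ∧ S)) ∧ Q) = 0, so the formula = 0.
Row P=1, Q=0, R=0, S=1: ¬(R ⊕ P) = 0, ((S ⊕ Q) ∧ ¬(P → ¬((Q ↔ P) ∧ S)) ∧ Q) = 0, so the formula = 0.
Row P=1, Q=1, R=0, S=0: ¬(R ⊕ P) = 0, ((S ⊕ Q) ∧ ¬(P → ¬((Q ↔ P) ∧ S)) ∧ Q) = 0, so the formula = 0.

1, 0, 0, 0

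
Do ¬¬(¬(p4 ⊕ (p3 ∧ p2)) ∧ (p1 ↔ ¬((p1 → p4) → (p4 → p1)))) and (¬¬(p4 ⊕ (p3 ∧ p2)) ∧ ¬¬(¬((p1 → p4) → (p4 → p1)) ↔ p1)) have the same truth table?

not equivalent

p1 | p2 | p3 | p4 || φ | ψ
T  | T  | T  | T  || F | F
T  | T  | T  | F  || F | F
T  | T  | F  | T  || F | F
T  | T  | F  | F  || F | F
T  | F  | T  | T  || F | F
T  | F  | T  | F  || F | F
T  | F  | F  | T  || F | F
T  | F  | F  | F  || F | F
F  | T  | T  | T  || F | F
F  | T  | T  | F  || F | T
F  | T  | F  | T  || F | F
F  | T  | F  | F  || T | F
F  | F  | T  | T  || F | F
F  | F  | T  | F  || T | F
F  | F  | F  | T  || F | F
F  | F  | F  | F  || T | F
The columns differ at p1=F, p2=T, p3=T, p4=F (φ=F, ψ=T), so they are not equivalent.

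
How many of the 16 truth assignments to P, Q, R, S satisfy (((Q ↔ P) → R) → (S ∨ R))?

P  Q  R  S  |  (Q ↔ P)  ((Q ↔ P) → R)  (S ∨ R)  (((Q ↔ P) → R) → (S ∨ R))
T  T  T  T  |     T           T           T                 T            
T  T  T  F  |     T           T           T                 T            
T  T  F  T  |     T           F           T                 T            
T  T  F  F  |     T           F           F                 T            
T  F  T  T  |     F           T           T                 T            
T  F  T  F  |     F           T           T                 T            
T  F  F  T  |     F           T           T                 T            
T  F  F  F  |     F           T           F                 F            
F  T  T  T  |     F           T           T                 T            
F  T  T  F  |     F           T           T                 T            
F  T  F  T  |     F           T           T                 T            
F  T  F  F  |     F           T           F                 F            
F  F  T  T  |     T           T           T                 T            
F  F  T  F  |     T           T           T                 T            
F  F  F  T  |     T           F           T                 T            
F  F  F  F  |     T           F           F                 T            
The formula is true on 14 of the 16 rows.

14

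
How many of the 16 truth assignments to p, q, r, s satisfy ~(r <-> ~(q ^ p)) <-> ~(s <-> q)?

p | q | r | s || (q ^ p) | ~(q ^ p) | (r <-> ~(q ^ p)) | ~(r <-> ~(q ^ p)) | (s <-> q) | ~(s <-> q) | φ
1 | 1 | 1 | 1 ||    0    |    1     |        1         |         0         |     1     |     0      | 1
1 | 1 | 1 | 0 ||    0    |    1     |        1         |         0         |     0     |     1      | 0
1 | 1 | 0 | 1 ||    0    |    1     |        0         |         1         |     1     |     0      | 0
1 | 1 | 0 | 0 ||    0    |    1     |        0         |         1         |     0     |     1      | 1
1 | 0 | 1 | 1 ||    1    |    0     |        0         |         1         |     0     |     1      | 1
1 | 0 | 1 | 0 ||    1    |    0     |        0         |         1         |     1     |     0      | 0
1 | 0 | 0 | 1 ||    1    |    0     |        1         |         0         |     0     |     1      | 0
1 | 0 | 0 | 0 ||    1    |    0     |        1         |         0         |     1     |     0      | 1
0 | 1 | 1 | 1 ||    1    |    0     |        0         |         1         |     1     |     0      | 0
0 | 1 | 1 | 0 ||    1    |    0     |        0         |         1         |     0     |     1      | 1
0 | 1 | 0 | 1 ||    1    |    0     |        1         |         0         |     1     |     0      | 1
0 | 1 | 0 | 0 ||    1    |    0     |        1         |         0         |     0     |     1      | 0
0 | 0 | 1 | 1 ||    0    |    1     |        1         |         0         |     0     |     1      | 0
0 | 0 | 1 | 0 ||    0    |    1     |        1         |         0         |     1     |     0      | 1
0 | 0 | 0 | 1 ||    0    |    1     |        0         |         1         |     0     |     1      | 1
0 | 0 | 0 | 0 ||    0    |    1     |        0         |         1         |     1     |     0      | 0
The formula is true on 8 of the 16 rows.

8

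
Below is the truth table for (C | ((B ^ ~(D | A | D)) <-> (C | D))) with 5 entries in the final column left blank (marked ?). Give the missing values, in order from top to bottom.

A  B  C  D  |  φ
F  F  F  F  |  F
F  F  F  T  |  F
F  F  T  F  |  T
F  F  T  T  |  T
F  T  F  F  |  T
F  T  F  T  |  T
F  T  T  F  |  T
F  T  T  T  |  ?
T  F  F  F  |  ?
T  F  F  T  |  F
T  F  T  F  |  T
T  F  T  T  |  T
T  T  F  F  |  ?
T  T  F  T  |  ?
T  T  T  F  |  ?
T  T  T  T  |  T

Row A=F, B=T, C=T, D=T: ((B ^ ~(D | A | D)) <-> (C | D)) = T, so the formula = T.
Row A=T, B=F, C=F, D=F: ((B ^ ~(D | A | D)) <-> (C | D)) = T, so the formula = T.
Row A=T, B=T, C=F, D=F: ((B ^ ~(D | A | D)) <-> (C | D)) = F, so the formula = F.
Row A=T, B=T, C=F, D=T: ((B ^ ~(D | A | D)) <-> (C | D)) = T, so the formula = T.
Row A=T, B=T, C=T, D=F: ((B ^ ~(D | A | D)) <-> (C | D)) = T, so the formula = T.

T, T, F, T, T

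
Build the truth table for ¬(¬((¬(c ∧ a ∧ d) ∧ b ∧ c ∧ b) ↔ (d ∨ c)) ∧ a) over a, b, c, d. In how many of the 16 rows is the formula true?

11

a | b | c | d | (c ∧ a ∧ d) | ¬(c ∧ a ∧ d) | (¬(c ∧ a ∧ d) ∧ b ∧ c ∧ b) | (d ∨ c) | φ
- | - | - | - | ----------- | ------------ | -------------------------- | ------- | -
T | T | T | T |      T      |      F       |             F              |    T    | F
T | T | T | F |      F      |      T       |             T              |    T    | T
T | T | F | T |      F      |      T       |             F              |    T    | F
T | T | F | F |      F      |      T       |             F              |    F    | T
T | F | T | T |      T      |      F       |             F              |    T    | F
T | F | T | F |      F      |      T       |             F              |    T    | F
T | F | F | T |      F      |      T       |             F              |    T    | F
T | F | F | F |      F      |      T       |             F              |    F    | T
F | T | T | T |      F      |      T       |             T              |    T    | T
F | T | T | F |      F      |      T       |             T              |    T    | T
F | T | F | T |      F      |      T       |             F              |    T    | T
F | T | F | F |      F      |      T       |             F              |    F    | T
F | F | T | T |      F      |      T       |             F              |    T    | T
F | F | T | F |      F      |      T       |             F              |    T    | T
F | F | F | T |      F      |      T       |             F              |    T    | T
F | F | F | F |      F      |      T       |             F              |    F    | T
The formula is true on 11 of the 16 rows.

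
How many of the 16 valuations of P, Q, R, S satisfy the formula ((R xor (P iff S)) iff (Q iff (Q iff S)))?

8

P  Q  R  S  |  φ
F  F  F  F  |  F
F  F  F  T  |  F
F  F  T  F  |  T
F  F  T  T  |  T
F  T  F  F  |  F
F  T  F  T  |  F
F  T  T  F  |  T
F  T  T  T  |  T
T  F  F  F  |  T
T  F  F  T  |  T
T  F  T  F  |  F
T  F  T  T  |  F
T  T  F  F  |  T
T  T  F  T  |  T
T  T  T  F  |  F
T  T  T  T  |  F
The formula is true on 8 of the 16 rows.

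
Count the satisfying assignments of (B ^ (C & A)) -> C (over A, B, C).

6

  A      B      C    |  ((B ^ (C & A)) -> C)
False  False  False  |          True        
False  False   True  |          True        
False   True  False  |         False        
False   True   True  |          True        
 True  False  False  |          True        
 True  False   True  |          True        
 True   True  False  |         False        
 True   True   True  |          True        
The formula is true on 6 of the 8 rows.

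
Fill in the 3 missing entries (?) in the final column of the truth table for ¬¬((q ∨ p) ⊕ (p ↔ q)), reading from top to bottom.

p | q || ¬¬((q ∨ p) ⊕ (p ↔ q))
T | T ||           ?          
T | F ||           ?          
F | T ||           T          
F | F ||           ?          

F, T, T

Row p=T, q=T: ((q ∨ p) ⊕ (p ↔ q)) = F, ¬((q ∨ p) ⊕ (p ↔ q)) = T, so ¬¬((q ∨ p) ⊕ (p ↔ q)) = F.
Row p=T, q=F: ((q ∨ p) ⊕ (p ↔ q)) = T, ¬((q ∨ p) ⊕ (p ↔ q)) = F, so ¬¬((q ∨ p) ⊕ (p ↔ q)) = T.
Row p=F, q=F: ((q ∨ p) ⊕ (p ↔ q)) = T, ¬((q ∨ p) ⊕ (p ↔ q)) = F, so ¬¬((q ∨ p) ⊕ (p ↔ q)) = T.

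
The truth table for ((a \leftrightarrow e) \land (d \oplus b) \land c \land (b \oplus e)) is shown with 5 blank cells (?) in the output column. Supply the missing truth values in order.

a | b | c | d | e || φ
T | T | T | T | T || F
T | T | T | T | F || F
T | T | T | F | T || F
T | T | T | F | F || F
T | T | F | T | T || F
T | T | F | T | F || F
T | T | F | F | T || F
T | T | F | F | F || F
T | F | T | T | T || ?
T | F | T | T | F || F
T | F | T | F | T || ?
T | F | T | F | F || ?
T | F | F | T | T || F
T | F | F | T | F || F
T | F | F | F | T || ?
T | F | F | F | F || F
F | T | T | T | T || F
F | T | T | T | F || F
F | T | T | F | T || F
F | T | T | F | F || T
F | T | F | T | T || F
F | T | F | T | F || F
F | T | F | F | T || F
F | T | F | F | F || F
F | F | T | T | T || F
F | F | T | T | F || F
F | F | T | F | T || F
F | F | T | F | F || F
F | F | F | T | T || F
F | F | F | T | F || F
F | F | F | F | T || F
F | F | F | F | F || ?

Row a=T, b=F, c=T, d=T, e=T: (a \leftrightarrow e) = T, (d \oplus b) = T, (b \oplus e) = T, so the formula = T.
Row a=T, b=F, c=T, d=F, e=T: (a \leftrightarrow e) = T, (d \oplus b) = F, (b \oplus e) = T, so the formula = F.
Row a=T, b=F, c=T, d=F, e=F: (a \leftrightarrow e) = F, (d \oplus b) = F, (b \oplus e) = F, so the formula = F.
Row a=T, b=F, c=F, d=F, e=T: (a \leftrightarrow e) = T, (d \oplus b) = F, (b \oplus e) = T, so the formula = F.
Row a=F, b=F, c=F, d=F, e=F: (a \leftrightarrow e) = T, (d \oplus b) = F, (b \oplus e) = F, so the formula = F.

T, F, F, F, F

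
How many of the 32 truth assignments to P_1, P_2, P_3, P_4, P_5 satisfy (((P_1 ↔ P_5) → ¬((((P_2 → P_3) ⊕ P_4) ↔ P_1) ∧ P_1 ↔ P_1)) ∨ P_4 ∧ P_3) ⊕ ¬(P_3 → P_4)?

P_1 | P_2 | P_3 | P_4 | P_5 | φ
--- | --- | --- | --- | --- | -
 T  |  T  |  T  |  T  |  T  | T
 T  |  T  |  T  |  T  |  F  | T
 T  |  T  |  T  |  F  |  T  | T
 T  |  T  |  T  |  F  |  F  | F
 T  |  T  |  F  |  T  |  T  | F
 T  |  T  |  F  |  T  |  F  | T
 T  |  T  |  F  |  F  |  T  | T
 T  |  T  |  F  |  F  |  F  | T
 T  |  F  |  T  |  T  |  T  | T
 T  |  F  |  T  |  T  |  F  | T
 T  |  F  |  T  |  F  |  T  | T
 T  |  F  |  T  |  F  |  F  | F
 T  |  F  |  F  |  T  |  T  | T
 T  |  F  |  F  |  T  |  F  | T
 T  |  F  |  F  |  F  |  T  | F
 T  |  F  |  F  |  F  |  F  | T
 F  |  T  |  T  |  T  |  T  | T
 F  |  T  |  T  |  T  |  F  | T
 F  |  T  |  T  |  F  |  T  | F
 F  |  T  |  T  |  F  |  F  | T
 F  |  T  |  F  |  T  |  T  | T
 F  |  T  |  F  |  T  |  F  | F
 F  |  T  |  F  |  F  |  T  | T
 F  |  T  |  F  |  F  |  F  | F
 F  |  F  |  T  |  T  |  T  | T
 F  |  F  |  T  |  T  |  F  | T
 F  |  F  |  T  |  F  |  T  | F
 F  |  F  |  T  |  F  |  F  | T
 F  |  F  |  F  |  T  |  T  | T
 F  |  F  |  F  |  T  |  F  | F
 F  |  F  |  F  |  F  |  T  | T
 F  |  F  |  F  |  F  |  F  | F
The formula is true on 22 of the 32 rows.

22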